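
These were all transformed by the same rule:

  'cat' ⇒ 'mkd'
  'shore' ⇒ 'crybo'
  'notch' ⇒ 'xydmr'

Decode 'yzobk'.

It's a constant shift of +10 (ROT10).
Decoding yzobk: y−10=o, z−10=p, o−10=e, b−10=r, k−10=a.

opera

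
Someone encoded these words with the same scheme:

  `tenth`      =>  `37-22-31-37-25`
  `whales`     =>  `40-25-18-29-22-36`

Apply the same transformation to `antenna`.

t is letter #20 and maps to 37: an offset of 17. Each letter is replaced by its alphabet position (a=1..z=26) + 17.
Applying it to antenna: a=1→18, n=14→31, t=20→37, e=5→22, n=14→31, n=14→31, a=1→18.

18-31-37-22-31-31-18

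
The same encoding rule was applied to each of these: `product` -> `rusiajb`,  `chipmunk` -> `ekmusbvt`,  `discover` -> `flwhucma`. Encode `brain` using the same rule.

duent

Letter i (0-indexed) is shifted by i+2, so successive shifts are 2, 3, 4, ….
Applying it to brain: b+2=d, r+3=u, a+4=e, i+5=n, n+6=t.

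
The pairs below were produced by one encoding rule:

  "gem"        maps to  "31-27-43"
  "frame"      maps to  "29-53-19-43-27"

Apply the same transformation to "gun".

g(#7)→31 and e(#5)→27: differences scale by 2, so n = 2·pos + 17. Each letter becomes 2×(its alphabet position, a=1..z=26) + 17.
On gun: g=7→31, u=21→59, n=14→45.

31-59-45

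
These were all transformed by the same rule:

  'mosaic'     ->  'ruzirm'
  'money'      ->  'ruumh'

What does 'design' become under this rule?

ikzqpx

In mosaic: m→r is +5, o→u is +6, s→z is +7, a→i is +8 — the shift increases by 1 each position. Letter i (0-indexed) is shifted by i+5, so successive shifts are 5, 6, 7, ….
Applying it to design: d+5=i, e+6=k, s+7=z, i+8=q, g+9=p, n+10=x.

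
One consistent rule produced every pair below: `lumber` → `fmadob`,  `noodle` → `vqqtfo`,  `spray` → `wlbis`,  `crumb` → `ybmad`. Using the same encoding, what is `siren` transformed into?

wubov

Treating letters as 0–25, the rule is x ↦ 21x + 8 (mod 26).
Applying it to siren: s(18)→21·18+8≡22=w; i(8)→21·8+8≡20=u; r(17)→21·17+8≡1=b; e(4)→21·4+8≡14=o; n(13)→21·13+8≡21=v (all mod 26).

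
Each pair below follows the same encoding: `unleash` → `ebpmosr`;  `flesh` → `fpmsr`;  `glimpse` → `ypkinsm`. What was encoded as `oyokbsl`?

Treating letters as 0–25, the rule is x ↦ 19x + 14 (mod 26).
Decoding oyokbsl: o(14)→11·(14−14)≡0=a; y(24)→11·(24−14)≡6=g; o(14)→11·(14−14)≡0=a; k(10)→11·(10−14)≡8=i; b(1)→11·(1−14)≡13=n; s(18)→11·(18−14)≡18=s; l(11)→11·(11−14)≡19=t (all mod 26).

against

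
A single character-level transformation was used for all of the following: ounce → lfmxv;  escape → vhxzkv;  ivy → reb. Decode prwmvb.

Each pair mirrors across the alphabet (o↔l, u↔f, n↔m): positions sum to 25. This is the alphabet-reversal cipher (Atbash): a becomes z, b becomes y, etc.
Decoding prwmvb: p↔k, r↔i, w↔d, m↔n, v↔e, b↔y.

kidney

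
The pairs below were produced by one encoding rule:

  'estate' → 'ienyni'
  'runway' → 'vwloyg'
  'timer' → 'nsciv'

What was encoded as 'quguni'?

coyote

e(4)→i(8) and s(18)→e(4) fit y≡9x+24 (mod 26); the inverse of 9 mod 26 is 3. This is an affine cipher: with a=0,…,z=25, each position x becomes (9x+24) mod 26.
Decoding quguni: q(16)→3·(16−24)≡2=c; u(20)→3·(20−24)≡14=o; g(6)→3·(6−24)≡24=y; u(20)→3·(20−24)≡14=o; n(13)→3·(13−24)≡19=t; i(8)→3·(8−24)≡4=e (all mod 26).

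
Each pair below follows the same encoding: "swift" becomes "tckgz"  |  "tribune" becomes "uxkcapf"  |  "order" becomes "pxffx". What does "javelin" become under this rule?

A repeating key of period 3 is used — shifts +1, +6, +2 over and over.
On javelin: j+1=k, a+6=g, v+2=x, e+1=f, l+6=r, i+2=k, n+1=o.

kgxfrko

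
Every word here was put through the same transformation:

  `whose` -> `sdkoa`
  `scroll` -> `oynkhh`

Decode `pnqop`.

Compare letters: w→s is +22, h→d is +22, o→k is +22 — a constant shift. This is a Caesar cipher with shift 22.
Undoing it on pnqop: p−22=t, n−22=r, q−22=u, o−22=s, p−22=t.

trust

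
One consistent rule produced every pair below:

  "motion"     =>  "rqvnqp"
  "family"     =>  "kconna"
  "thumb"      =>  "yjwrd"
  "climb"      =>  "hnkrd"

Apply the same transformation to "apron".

Shifts by position in motion: pos 0: m→r (+5), pos 1: o→q (+2), pos 2: t→v (+2), pos 3: i→n (+5), pos 4: o→q (+2), pos 5: n→p (+2) — repeating every 3. It's a Vigenère-style cipher with numeric key [5,2,2]: position i shifts by key[i mod 3].
For apron: a+5=f, p+2=r, r+2=t, o+5=t, n+2=p.

frttp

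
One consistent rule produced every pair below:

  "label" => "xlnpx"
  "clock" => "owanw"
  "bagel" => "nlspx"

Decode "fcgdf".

Shifts by position in label: pos 0: l→x (+12), pos 1: a→l (+11), pos 2: b→n (+12), pos 3: e→p (+11) — repeating every 2. A repeating key of period 2 is used — shifts +12, +11 over and over.
Reversing it on fcgdf: f−12=t, c−11=r, g−12=u, d−11=s, f−12=t.

trust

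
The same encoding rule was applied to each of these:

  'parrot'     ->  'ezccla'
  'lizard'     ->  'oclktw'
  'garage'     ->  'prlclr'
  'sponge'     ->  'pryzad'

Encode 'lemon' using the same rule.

The output letters match the input read backwards, each shifted +11: parrot reversed is torrap. Read the word backwards and shift each letter +11.
For lemon: reverse → nomel; then shift: n+11=y, o+11=z, m+11=x, e+11=p, l+11=w.

yzxpw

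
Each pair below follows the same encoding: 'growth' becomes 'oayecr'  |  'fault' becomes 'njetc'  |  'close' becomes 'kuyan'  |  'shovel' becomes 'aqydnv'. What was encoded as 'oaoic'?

great

A repeating key of period 3 is used — shifts +8, +9, +10 over and over.
Reversing it on oaoic: o−8=g, a−9=r, o−10=e, i−8=a, c−9=t.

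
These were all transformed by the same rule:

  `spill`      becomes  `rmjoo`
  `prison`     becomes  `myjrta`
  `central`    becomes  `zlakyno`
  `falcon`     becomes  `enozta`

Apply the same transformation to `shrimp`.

rqyjhm

s(18)→r(17) and p(15)→m(12) fit y≡19x+13 (mod 26); the inverse of 19 mod 26 is 11. This is an affine cipher: with a=0,…,z=25, each position x becomes (19x+13) mod 26.
On shrimp: s(18)→19·18+13≡17=r; h(7)→19·7+13≡16=q; r(17)→19·17+13≡24=y; i(8)→19·8+13≡9=j; m(12)→19·12+13≡7=h; p(15)→19·15+13≡12=m (all mod 26).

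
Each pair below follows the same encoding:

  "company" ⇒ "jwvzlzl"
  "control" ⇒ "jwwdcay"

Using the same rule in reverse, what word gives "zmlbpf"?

secret

In company: c→j is +7, o→w is +8, m→v is +9, p→z is +10 — the shift increases by 1 each position. The shift increases by 1 at each position, starting from +7: 7, 8, 9, ….
Decoding zmlbpf: z−7=s, m−8=e, l−9=c, b−10=r, p−11=e, f−12=t.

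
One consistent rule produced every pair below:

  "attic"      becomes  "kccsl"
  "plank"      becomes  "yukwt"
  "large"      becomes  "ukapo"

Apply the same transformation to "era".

oak

The shift depends on letter class: consonant t→c is +9, but vowel a→k is +10. Vowels shift forward by 10 and consonants shift forward by 9.
Applying it to era: e(vowel)+10=o, r(cons)+9=a, a(vowel)+10=k.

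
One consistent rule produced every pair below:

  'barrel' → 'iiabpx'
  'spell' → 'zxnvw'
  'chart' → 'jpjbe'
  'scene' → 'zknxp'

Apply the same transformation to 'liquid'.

sqzetp

In barrel: b→i is +7, a→i is +8, r→a is +9, r→b is +10 — the shift increases by 1 each position. The shift increases by 1 at each position, starting from +7: 7, 8, 9, ….
On liquid: l+7=s, i+8=q, q+9=z, u+10=e, i+11=t, d+12=p.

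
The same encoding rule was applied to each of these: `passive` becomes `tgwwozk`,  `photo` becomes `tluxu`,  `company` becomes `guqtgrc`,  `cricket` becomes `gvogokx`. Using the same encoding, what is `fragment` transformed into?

The shift depends on letter class: consonant p→t is +4, but vowel a→g is +6. Two shifts are in play — +6 for a/e/i/o/u, +4 for every other letter.
For fragment: f(cons)+4=j, r(cons)+4=v, a(vowel)+6=g, g(cons)+4=k, m(cons)+4=q, e(vowel)+6=k, n(cons)+4=r, t(cons)+4=x.

jvgkqkrx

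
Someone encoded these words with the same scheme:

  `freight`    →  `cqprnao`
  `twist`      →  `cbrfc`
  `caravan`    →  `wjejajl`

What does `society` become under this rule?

hcnrlxb

The output letters match the input read backwards, each shifted +9: freight reversed is thgierf. Two steps: reverse the string, then apply a Caesar shift of +9.
Applying it to society: reverse → yteicos; then shift: y+9=h, t+9=c, e+9=n, i+9=r, c+9=l, o+9=x, s+9=b.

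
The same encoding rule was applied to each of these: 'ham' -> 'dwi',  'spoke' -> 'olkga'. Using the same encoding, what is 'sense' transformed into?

oajoa

Compare letters: h→d is +22, a→w is +22, m→i is +22 — a constant shift. Every letter moves 22 places later in the alphabet, wrapping around z→a.
For sense: s+22=o, e+22=a, n+22=j, s+22=o, e+22=a.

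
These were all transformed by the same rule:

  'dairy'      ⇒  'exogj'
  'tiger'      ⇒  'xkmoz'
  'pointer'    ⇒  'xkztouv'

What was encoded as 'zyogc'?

Read the word backwards and shift each letter +6.
Reversing it on zyogc: shift back: z−6=t, y−6=s, o−6=i, g−6=a, c−6=w → tsiaw; then reverse → waist.

waist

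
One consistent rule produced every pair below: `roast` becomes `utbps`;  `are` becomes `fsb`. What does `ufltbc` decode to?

basket

Two steps: reverse the string, then apply a Caesar shift of +1.
Decoding ufltbc: shift back: u−1=t, f−1=e, l−1=k, t−1=s, b−1=a, c−1=b → teksab; then reverse → basket.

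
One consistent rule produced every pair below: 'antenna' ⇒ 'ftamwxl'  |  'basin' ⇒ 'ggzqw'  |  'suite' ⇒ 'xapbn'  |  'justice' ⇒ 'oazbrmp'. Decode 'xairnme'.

The shift increases by 1 at each position, starting from +5: 5, 6, 7, ….
Reversing it on xairnme: x−5=s, a−6=u, i−7=b, r−8=j, n−9=e, m−10=c, e−11=t.

subject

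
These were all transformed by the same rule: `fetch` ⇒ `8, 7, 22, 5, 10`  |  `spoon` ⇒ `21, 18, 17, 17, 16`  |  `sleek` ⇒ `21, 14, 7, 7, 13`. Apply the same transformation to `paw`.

18, 3, 25

f is letter #6 and maps to 8: an offset of 2. The number is (letter's place in the alphabet, a=1) + 2.
For paw: p=16→18, a=1→3, w=23→25.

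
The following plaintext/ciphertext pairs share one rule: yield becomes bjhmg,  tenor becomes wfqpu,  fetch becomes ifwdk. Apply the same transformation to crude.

Shifts by position in yield: pos 0: y→b (+3), pos 1: i→j (+1), pos 2: e→h (+3), pos 3: l→m (+1) — repeating every 2. It's a Vigenère-style cipher with numeric key [3,1]: position i shifts by key[i mod 2].
For crude: c+3=f, r+1=s, u+3=x, d+1=e, e+3=h.

fsxeh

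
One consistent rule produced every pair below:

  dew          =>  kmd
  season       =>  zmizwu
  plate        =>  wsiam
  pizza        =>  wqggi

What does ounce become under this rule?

wcujm

The shift depends on letter class: consonant d→k is +7, but vowel e→m is +8. Vowels shift forward by 8 and consonants shift forward by 7.
On ounce: o(vowel)+8=w, u(vowel)+8=c, n(cons)+7=u, c(cons)+7=j, e(vowel)+8=m.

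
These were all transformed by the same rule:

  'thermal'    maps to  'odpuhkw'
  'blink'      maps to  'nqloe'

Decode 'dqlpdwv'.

Two steps: reverse the string, then apply a Caesar shift of +3.
Reversing it on dqlpdwv: shift back: d−3=a, q−3=n, l−3=i, p−3=m, d−3=a, w−3=t, v−3=s → animats; then reverse → stamina.

stamina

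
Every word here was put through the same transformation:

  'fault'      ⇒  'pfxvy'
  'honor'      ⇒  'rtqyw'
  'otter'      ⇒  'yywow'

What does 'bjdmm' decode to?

reach

It's a Vigenère-style cipher with numeric key [10,5,3]: position i shifts by key[i mod 3].
Decoding bjdmm: b−10=r, j−5=e, d−3=a, m−10=c, m−5=h.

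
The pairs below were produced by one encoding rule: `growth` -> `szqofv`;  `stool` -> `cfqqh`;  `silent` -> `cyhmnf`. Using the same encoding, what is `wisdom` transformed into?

This is an affine cipher: with a=0,…,z=25, each position x becomes (3x+0) mod 26.
Applying it to wisdom: w(22)→3·22+0≡14=o; i(8)→3·8+0≡24=y; s(18)→3·18+0≡2=c; d(3)→3·3+0≡9=j; o(14)→3·14+0≡16=q; m(12)→3·12+0≡10=k (all mod 26).

oycjqk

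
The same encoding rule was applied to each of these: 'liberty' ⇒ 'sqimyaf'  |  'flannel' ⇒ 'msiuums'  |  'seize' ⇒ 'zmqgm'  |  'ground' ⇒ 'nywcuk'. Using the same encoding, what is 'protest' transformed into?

The shift depends on letter class: consonant l→s is +7, but vowel i→q is +8. The rule splits by letter class: vowels +8, consonants +7.
Applying it to protest: p(cons)+7=w, r(cons)+7=y, o(vowel)+8=w, t(cons)+7=a, e(vowel)+8=m, s(cons)+7=z, t(cons)+7=a.

wywamza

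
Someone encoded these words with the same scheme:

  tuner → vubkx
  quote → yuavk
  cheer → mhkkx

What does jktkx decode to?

Treating letters as 0–25, the rule is x ↦ 25x + 14 (mod 26).
Reversing it on jktkx: j(9)→25·(9−14)≡5=f; k(10)→25·(10−14)≡4=e; t(19)→25·(19−14)≡21=v; k(10)→25·(10−14)≡4=e; x(23)→25·(23−14)≡17=r (all mod 26).

fever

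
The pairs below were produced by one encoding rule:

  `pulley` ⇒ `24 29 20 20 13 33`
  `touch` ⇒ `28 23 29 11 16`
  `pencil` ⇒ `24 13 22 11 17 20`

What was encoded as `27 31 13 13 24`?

sweep

Each letter is replaced by its alphabet position (a=1..z=26) + 8.
Decoding 27 31 13 13 24: 27→(27−8)÷1=19=s, 31→(31−8)÷1=23=w, 13→(13−8)÷1=5=e, 13→(13−8)÷1=5=e, 24→(24−8)÷1=16=p.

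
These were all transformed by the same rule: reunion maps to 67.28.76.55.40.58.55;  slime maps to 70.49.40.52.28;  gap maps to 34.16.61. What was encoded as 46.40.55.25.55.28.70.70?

r(#18)→67 and e(#5)→28: differences scale by 3, so n = 3·pos + 13. Each letter becomes 3×(its alphabet position, a=1..z=26) + 13.
Decoding 46.40.55.25.55.28.70.70: 46→(46−13)÷3=11=k, 40→(40−13)÷3=9=i, 55→(55−13)÷3=14=n, 25→(25−13)÷3=4=d, 55→(55−13)÷3=14=n, 28→(28−13)÷3=5=e, 70→(70−13)÷3=19=s, 70→(70−13)÷3=19=s.

kindness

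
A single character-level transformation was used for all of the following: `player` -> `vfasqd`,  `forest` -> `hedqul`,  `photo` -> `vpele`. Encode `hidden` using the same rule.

pgzzqn

p(15)→v(21) and l(11)→f(5) fit y≡17x+0 (mod 26); the inverse of 17 mod 26 is 23. Treating letters as 0–25, the rule is x ↦ 17x + 0 (mod 26).
On hidden: h(7)→17·7+0≡15=p; i(8)→17·8+0≡6=g; d(3)→17·3+0≡25=z; d(3)→17·3+0≡25=z; e(4)→17·4+0≡16=q; n(13)→17·13+0≡13=n (all mod 26).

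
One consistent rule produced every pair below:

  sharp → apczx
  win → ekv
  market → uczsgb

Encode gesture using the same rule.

The shift depends on letter class: consonant s→a is +8, but vowel a→c is +2. Two shifts are in play — +2 for a/e/i/o/u, +8 for every other letter.
On gesture: g(cons)+8=o, e(vowel)+2=g, s(cons)+8=a, t(cons)+8=b, u(vowel)+2=w, r(cons)+8=z, e(vowel)+2=g.

ogabwzg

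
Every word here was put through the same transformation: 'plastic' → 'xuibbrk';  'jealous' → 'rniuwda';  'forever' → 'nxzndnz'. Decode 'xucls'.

Shifts by position in plastic: pos 0: p→x (+8), pos 1: l→u (+9), pos 2: a→i (+8), pos 3: s→b (+9) — repeating every 2. The shifts repeat in a cycle of length 2: positions 0,1,… shift by +8, +9, then the pattern repeats.
Reversing it on xucls: x−8=p, u−9=l, c−8=u, l−9=c, s−8=k.

pluck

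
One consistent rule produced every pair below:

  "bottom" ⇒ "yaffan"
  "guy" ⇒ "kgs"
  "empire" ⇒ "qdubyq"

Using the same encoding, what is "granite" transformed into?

Read the word backwards and shift each letter +12.
Applying it to granite: reverse → etinarg; then shift: e+12=q, t+12=f, i+12=u, n+12=z, a+12=m, r+12=d, g+12=s.

qfuzmds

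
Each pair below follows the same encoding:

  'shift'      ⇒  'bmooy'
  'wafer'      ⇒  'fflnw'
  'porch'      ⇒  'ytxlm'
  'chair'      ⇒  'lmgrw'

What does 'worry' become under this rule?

Shifts by position in shift: pos 0: s→b (+9), pos 1: h→m (+5), pos 2: i→o (+6), pos 3: f→o (+9), pos 4: t→y (+5) — repeating every 3. The shifts repeat in a cycle of length 3: positions 0,1,… shift by +9, +5, +6, then the pattern repeats.
Applying it to worry: w+9=f, o+5=t, r+6=x, r+9=a, y+5=d.

ftxad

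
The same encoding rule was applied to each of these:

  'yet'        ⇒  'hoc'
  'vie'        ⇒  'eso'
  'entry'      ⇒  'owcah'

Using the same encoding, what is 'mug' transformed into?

Vowels shift forward by 10 and consonants shift forward by 9.
Applying it to mug: m(cons)+9=v, u(vowel)+10=e, g(cons)+9=p.

vep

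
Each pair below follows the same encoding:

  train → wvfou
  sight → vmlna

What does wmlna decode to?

tight

In train: t→w is +3, r→v is +4, a→f is +5, i→o is +6 — the shift increases by 1 each position. Letter i (0-indexed) is shifted by i+3, so successive shifts are 3, 4, 5, ….
Reversing it on wmlna: w−3=t, m−4=i, l−5=g, n−6=h, a−7=t.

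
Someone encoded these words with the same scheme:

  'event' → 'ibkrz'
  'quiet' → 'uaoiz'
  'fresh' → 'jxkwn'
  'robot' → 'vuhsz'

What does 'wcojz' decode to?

swift

Shifts by position in event: pos 0: e→i (+4), pos 1: v→b (+6), pos 2: e→k (+6), pos 3: n→r (+4), pos 4: t→z (+6) — repeating every 3. It's a Vigenère-style cipher with numeric key [4,6,6]: position i shifts by key[i mod 3].
Reversing it on wcojz: w−4=s, c−6=w, o−6=i, j−4=f, z−6=t.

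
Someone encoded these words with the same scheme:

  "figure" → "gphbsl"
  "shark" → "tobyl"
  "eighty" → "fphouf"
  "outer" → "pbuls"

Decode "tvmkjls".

Shifts by position in figure: pos 0: f→g (+1), pos 1: i→p (+7), pos 2: g→h (+1), pos 3: u→b (+7) — repeating every 2. A repeating key of period 2 is used — shifts +1, +7 over and over.
Reversing it on tvmkjls: t−1=s, v−7=o, m−1=l, k−7=d, j−1=i, l−7=e, s−1=r.

soldier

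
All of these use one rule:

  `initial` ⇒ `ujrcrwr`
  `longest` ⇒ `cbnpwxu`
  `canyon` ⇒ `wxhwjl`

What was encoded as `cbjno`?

The output letters match the input read backwards, each shifted +9: initial reversed is laitini. Two steps: reverse the string, then apply a Caesar shift of +9.
Undoing it on cbjno: shift back: c−9=t, b−9=s, j−9=a, n−9=e, o−9=f → tsaef; then reverse → feast.

feast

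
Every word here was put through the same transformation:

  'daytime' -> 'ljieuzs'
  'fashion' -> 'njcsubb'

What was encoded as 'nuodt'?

flesh

In daytime: d→l is +8, a→j is +9, y→i is +10, t→e is +11 — the shift increases by 1 each position. Letter i (0-indexed) is shifted by i+8, so successive shifts are 8, 9, 10, ….
Reversing it on nuodt: n−8=f, u−9=l, o−10=e, d−11=s, t−12=h.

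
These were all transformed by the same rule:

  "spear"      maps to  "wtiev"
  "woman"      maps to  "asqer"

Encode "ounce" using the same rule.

Compare letters: s→w is +4, p→t is +4, e→i is +4 — a constant shift. Each letter is shifted forward by 4 in the alphabet (a Caesar shift of +4).
For ounce: o+4=s, u+4=y, n+4=r, c+4=g, e+4=i.

syrgi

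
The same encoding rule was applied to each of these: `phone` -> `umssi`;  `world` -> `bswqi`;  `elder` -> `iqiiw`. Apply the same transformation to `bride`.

The shift depends on letter class: consonant p→u is +5, but vowel o→s is +4. The rule splits by letter class: vowels +4, consonants +5.
On bride: b(cons)+5=g, r(cons)+5=w, i(vowel)+4=m, d(cons)+5=i, e(vowel)+4=i.

gwmii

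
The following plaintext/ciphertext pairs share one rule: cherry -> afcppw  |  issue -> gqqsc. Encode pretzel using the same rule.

npcrxcj

Compare letters: c→a is +24, h→f is +24, e→c is +24 — a constant shift. This is a Caesar cipher with shift 24.
For pretzel: p+24=n, r+24=p, e+24=c, t+24=r, z+24=x, e+24=c, l+24=j.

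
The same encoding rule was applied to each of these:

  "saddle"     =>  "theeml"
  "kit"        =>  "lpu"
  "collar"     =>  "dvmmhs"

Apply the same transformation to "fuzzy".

gbaaz

Two shifts are in play — +7 for a/e/i/o/u, +1 for every other letter.
On fuzzy: f(cons)+1=g, u(vowel)+7=b, z(cons)+1=a, z(cons)+1=a, y(cons)+1=z.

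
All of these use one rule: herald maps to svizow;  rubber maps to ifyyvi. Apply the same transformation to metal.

Each pair mirrors across the alphabet (h↔s, e↔v, r↔i): positions sum to 25. Letters are reflected about the middle of the alphabet (position → 25−position): Atbash.
Applying it to metal: m↔n, e↔v, t↔g, a↔z, l↔o.

nvgzo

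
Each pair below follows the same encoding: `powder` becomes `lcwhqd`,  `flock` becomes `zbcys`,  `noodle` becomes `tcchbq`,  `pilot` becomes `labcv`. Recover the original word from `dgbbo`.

rally

p(15)→l(11) and o(14)→c(2) fit y≡9x+6 (mod 26); the inverse of 9 mod 26 is 3. Each letter's alphabet position (a=0..z=25) is mapped through 9·x+6 mod 26 — an affine cipher.
Reversing it on dgbbo: d(3)→3·(3−6)≡17=r; g(6)→3·(6−6)≡0=a; b(1)→3·(1−6)≡11=l; b(1)→3·(1−6)≡11=l; o(14)→3·(14−6)≡24=y (all mod 26).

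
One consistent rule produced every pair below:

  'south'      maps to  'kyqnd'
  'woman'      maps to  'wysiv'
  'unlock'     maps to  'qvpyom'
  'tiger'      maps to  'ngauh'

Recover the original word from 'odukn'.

chest

s(18)→k(10) and o(14)→y(24) fit y≡3x+8 (mod 26); the inverse of 3 mod 26 is 9. Each letter's alphabet position (a=0..z=25) is mapped through 3·x+8 mod 26 — an affine cipher.
Undoing it on odukn: o(14)→9·(14−8)≡2=c; d(3)→9·(3−8)≡7=h; u(20)→9·(20−8)≡4=e; k(10)→9·(10−8)≡18=s; n(13)→9·(13−8)≡19=t (all mod 26).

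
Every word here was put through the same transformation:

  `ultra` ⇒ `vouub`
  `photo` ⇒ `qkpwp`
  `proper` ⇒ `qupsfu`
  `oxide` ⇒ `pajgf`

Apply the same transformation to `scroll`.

Shifts by position in ultra: pos 0: u→v (+1), pos 1: l→o (+3), pos 2: t→u (+1), pos 3: r→u (+3) — repeating every 2. A repeating key of period 2 is used — shifts +1, +3 over and over.
On scroll: s+1=t, c+3=f, r+1=s, o+3=r, l+1=m, l+3=o.

tfsrmo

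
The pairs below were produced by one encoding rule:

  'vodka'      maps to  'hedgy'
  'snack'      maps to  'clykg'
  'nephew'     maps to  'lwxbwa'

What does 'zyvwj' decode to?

v(21)→h(7) and o(14)→e(4) fit y≡19x+24 (mod 26); the inverse of 19 mod 26 is 11. Treating letters as 0–25, the rule is x ↦ 19x + 24 (mod 26).
Undoing it on zyvwj: z(25)→11·(25−24)≡11=l; y(24)→11·(24−24)≡0=a; v(21)→11·(21−24)≡19=t; w(22)→11·(22−24)≡4=e; j(9)→11·(9−24)≡17=r (all mod 26).

later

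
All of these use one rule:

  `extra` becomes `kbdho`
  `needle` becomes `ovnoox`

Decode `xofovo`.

eleven

The output letters match the input read backwards, each shifted +10: extra reversed is artxe. Read the word backwards and shift each letter +10.
Decoding xofovo: shift back: x−10=n, o−10=e, f−10=v, o−10=e, v−10=l, o−10=e → nevele; then reverse → eleven.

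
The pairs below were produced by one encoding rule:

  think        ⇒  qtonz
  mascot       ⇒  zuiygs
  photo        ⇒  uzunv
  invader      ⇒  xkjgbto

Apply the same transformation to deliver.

The output letters match the input read backwards, each shifted +6: think reversed is kniht. Two steps: reverse the string, then apply a Caesar shift of +6.
On deliver: reverse → reviled; then shift: r+6=x, e+6=k, v+6=b, i+6=o, l+6=r, e+6=k, d+6=j.

xkborkj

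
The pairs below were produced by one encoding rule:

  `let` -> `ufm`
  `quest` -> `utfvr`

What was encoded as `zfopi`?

The output letters match the input read backwards, each shifted +1: let reversed is tel. Two steps: reverse the string, then apply a Caesar shift of +1.
Undoing it on zfopi: shift back: z−1=y, f−1=e, o−1=n, p−1=o, i−1=h → yenoh; then reverse → honey.

honey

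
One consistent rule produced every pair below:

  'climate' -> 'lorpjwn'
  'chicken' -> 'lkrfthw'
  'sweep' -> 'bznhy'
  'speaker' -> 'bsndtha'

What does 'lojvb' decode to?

Shifts by position in climate: pos 0: c→l (+9), pos 1: l→o (+3), pos 2: i→r (+9), pos 3: m→p (+3) — repeating every 2. It's a Vigenère-style cipher with numeric key [9,3]: position i shifts by key[i mod 2].
Undoing it on lojvb: l−9=c, o−3=l, j−9=a, v−3=s, b−9=s.

class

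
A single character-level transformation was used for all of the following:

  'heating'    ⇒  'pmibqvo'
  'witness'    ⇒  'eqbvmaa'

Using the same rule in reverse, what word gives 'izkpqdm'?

archive

Each letter is shifted forward by 8 in the alphabet (a Caesar shift of +8).
Decoding izkpqdm: i−8=a, z−8=r, k−8=c, p−8=h, q−8=i, d−8=v, m−8=e.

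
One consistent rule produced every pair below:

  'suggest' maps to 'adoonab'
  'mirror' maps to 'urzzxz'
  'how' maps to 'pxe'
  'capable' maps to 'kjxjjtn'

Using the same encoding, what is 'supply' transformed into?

adxxtg

The shift depends on letter class: consonant s→a is +8, but vowel u→d is +9. Two shifts are in play — +9 for a/e/i/o/u, +8 for every other letter.
For supply: s(cons)+8=a, u(vowel)+9=d, p(cons)+8=x, p(cons)+8=x, l(cons)+8=t, y(cons)+8=g.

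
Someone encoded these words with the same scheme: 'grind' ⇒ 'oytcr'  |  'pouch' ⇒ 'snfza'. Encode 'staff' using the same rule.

Read the word backwards and shift each letter +11.
Applying it to staff: reverse → ffats; then shift: f+11=q, f+11=q, a+11=l, t+11=e, s+11=d.

qqled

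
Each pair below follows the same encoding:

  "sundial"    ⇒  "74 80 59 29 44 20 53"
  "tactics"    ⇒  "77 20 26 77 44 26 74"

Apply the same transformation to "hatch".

41 20 77 26 41

With a=1..z=26, the number is 3·pos + 17.
For hatch: h=8→41, a=1→20, t=20→77, c=3→26, h=8→41.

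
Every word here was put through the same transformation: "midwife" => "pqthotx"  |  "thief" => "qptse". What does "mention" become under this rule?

The output letters match the input read backwards, each shifted +11: midwife reversed is efiwdim. Two steps: reverse the string, then apply a Caesar shift of +11.
For mention: reverse → noitnem; then shift: n+11=y, o+11=z, i+11=t, t+11=e, n+11=y, e+11=p, m+11=x.

yzteypx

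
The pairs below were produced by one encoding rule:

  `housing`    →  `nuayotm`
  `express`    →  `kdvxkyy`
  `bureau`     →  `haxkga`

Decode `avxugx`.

uproar

Compare letters: h→n is +6, o→u is +6, u→a is +6 — a constant shift. Each letter is shifted forward by 6 in the alphabet (a Caesar shift of +6).
Reversing it on avxugx: a−6=u, v−6=p, x−6=r, u−6=o, g−6=a, x−6=r.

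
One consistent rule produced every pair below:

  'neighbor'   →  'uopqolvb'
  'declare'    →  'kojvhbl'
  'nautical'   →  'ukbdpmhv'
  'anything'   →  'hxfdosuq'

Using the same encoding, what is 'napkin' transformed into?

Shifts by position in neighbor: pos 0: n→u (+7), pos 1: e→o (+10), pos 2: i→p (+7), pos 3: g→q (+10) — repeating every 2. A repeating key of period 2 is used — shifts +7, +10 over and over.
On napkin: n+7=u, a+10=k, p+7=w, k+10=u, i+7=p, n+10=x.

ukwupx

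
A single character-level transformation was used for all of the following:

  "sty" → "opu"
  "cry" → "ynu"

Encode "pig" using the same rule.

This is a Caesar cipher with shift 22.
On pig: p+22=l, i+22=e, g+22=c.

lec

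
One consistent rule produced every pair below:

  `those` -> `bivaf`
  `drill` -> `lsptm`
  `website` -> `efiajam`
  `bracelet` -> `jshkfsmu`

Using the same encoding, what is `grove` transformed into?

osvdf

Shifts by position in those: pos 0: t→b (+8), pos 1: h→i (+1), pos 2: o→v (+7), pos 3: s→a (+8), pos 4: e→f (+1) — repeating every 3. The shifts repeat in a cycle of length 3: positions 0,1,… shift by +8, +1, +7, then the pattern repeats.
Applying it to grove: g+8=o, r+1=s, o+7=v, v+8=d, e+1=f.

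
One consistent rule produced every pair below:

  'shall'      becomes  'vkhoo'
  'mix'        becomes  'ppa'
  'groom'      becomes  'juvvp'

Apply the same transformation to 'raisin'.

uhpvpq

The shift depends on letter class: consonant s→v is +3, but vowel a→h is +7. The rule splits by letter class: vowels +7, consonants +3.
On raisin: r(cons)+3=u, a(vowel)+7=h, i(vowel)+7=p, s(cons)+3=v, i(vowel)+7=p, n(cons)+3=q.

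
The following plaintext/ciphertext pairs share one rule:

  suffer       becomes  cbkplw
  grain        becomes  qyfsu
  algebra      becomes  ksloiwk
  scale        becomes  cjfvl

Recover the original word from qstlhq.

global

Shifts by position in suffer: pos 0: s→c (+10), pos 1: u→b (+7), pos 2: f→k (+5), pos 3: f→p (+10), pos 4: e→l (+7), pos 5: r→w (+5) — repeating every 3. A repeating key of period 3 is used — shifts +10, +7, +5 over and over.
Reversing it on qstlhq: q−10=g, s−7=l, t−5=o, l−10=b, h−7=a, q−5=l.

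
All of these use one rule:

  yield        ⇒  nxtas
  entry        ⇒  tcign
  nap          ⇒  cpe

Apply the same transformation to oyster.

Compare letters: y→n is +15, i→x is +15, e→t is +15 — a constant shift. It's a constant shift of +15 (ROT15).
On oyster: o+15=d, y+15=n, s+15=h, t+15=i, e+15=t, r+15=g.

dnhitg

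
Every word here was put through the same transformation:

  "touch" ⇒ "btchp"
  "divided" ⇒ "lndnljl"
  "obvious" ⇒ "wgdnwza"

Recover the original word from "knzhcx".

Shifts by position in touch: pos 0: t→b (+8), pos 1: o→t (+5), pos 2: u→c (+8), pos 3: c→h (+5) — repeating every 2. A repeating key of period 2 is used — shifts +8, +5 over and over.
Decoding knzhcx: k−8=c, n−5=i, z−8=r, h−5=c, c−8=u, x−5=s.

circus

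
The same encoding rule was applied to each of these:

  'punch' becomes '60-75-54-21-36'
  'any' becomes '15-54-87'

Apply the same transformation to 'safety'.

p(#16)→60 and u(#21)→75: differences scale by 3, so n = 3·pos + 12. With a=1..z=26, the number is 3·pos + 12.
On safety: s=19→69, a=1→15, f=6→30, e=5→27, t=20→72, y=25→87.

69-15-30-27-72-87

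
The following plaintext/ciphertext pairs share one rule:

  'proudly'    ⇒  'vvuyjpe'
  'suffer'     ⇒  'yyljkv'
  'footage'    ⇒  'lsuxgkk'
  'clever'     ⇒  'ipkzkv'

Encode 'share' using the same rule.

ylgvk

A repeating key of period 2 is used — shifts +6, +4 over and over.
On share: s+6=y, h+4=l, a+6=g, r+4=v, e+6=k.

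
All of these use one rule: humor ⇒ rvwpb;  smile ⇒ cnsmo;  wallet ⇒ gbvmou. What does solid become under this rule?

cpvjn

Shifts by position in humor: pos 0: h→r (+10), pos 1: u→v (+1), pos 2: m→w (+10), pos 3: o→p (+1) — repeating every 2. A repeating key of period 2 is used — shifts +10, +1 over and over.
On solid: s+10=c, o+1=p, l+10=v, i+1=j, d+10=n.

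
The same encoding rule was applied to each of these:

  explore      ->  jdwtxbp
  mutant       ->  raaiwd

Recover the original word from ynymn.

three

The shift increases by 1 at each position, starting from +5: 5, 6, 7, ….
Reversing it on ynymn: y−5=t, n−6=h, y−7=r, m−8=e, n−9=e.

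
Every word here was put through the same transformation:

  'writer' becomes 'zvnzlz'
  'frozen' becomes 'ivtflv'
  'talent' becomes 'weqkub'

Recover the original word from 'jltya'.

In writer: w→z is +3, r→v is +4, i→n is +5, t→z is +6 — the shift increases by 1 each position. Letter i (0-indexed) is shifted by i+3, so successive shifts are 3, 4, 5, ….
Undoing it on jltya: j−3=g, l−4=h, t−5=o, y−6=s, a−7=t.

ghost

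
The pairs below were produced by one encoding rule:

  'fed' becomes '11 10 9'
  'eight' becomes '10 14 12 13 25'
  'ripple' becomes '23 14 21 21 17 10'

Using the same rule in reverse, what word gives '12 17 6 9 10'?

glade

f is letter #6 and maps to 11: an offset of 5. The number is (letter's place in the alphabet, a=1) + 5.
Undoing it on 12 17 6 9 10: 12→(12−5)÷1=7=g, 17→(17−5)÷1=12=l, 6→(6−5)÷1=1=a, 9→(9−5)÷1=4=d, 10→(10−5)÷1=5=e.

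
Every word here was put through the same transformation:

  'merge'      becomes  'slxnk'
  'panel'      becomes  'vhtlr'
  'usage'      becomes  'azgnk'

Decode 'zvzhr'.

total

Shifts by position in merge: pos 0: m→s (+6), pos 1: e→l (+7), pos 2: r→x (+6), pos 3: g→n (+7) — repeating every 2. It's a Vigenère-style cipher with numeric key [6,7]: position i shifts by key[i mod 2].
Reversing it on zvzhr: z−6=t, v−7=o, z−6=t, h−7=a, r−6=l.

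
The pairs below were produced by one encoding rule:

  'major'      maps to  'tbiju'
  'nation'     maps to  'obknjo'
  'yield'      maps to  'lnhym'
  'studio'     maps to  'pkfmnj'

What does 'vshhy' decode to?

m(12)→t(19) and a(0)→b(1) fit y≡21x+1 (mod 26); the inverse of 21 mod 26 is 5. Each letter's alphabet position (a=0..z=25) is mapped through 21·x+1 mod 26 — an affine cipher.
Reversing it on vshhy: v(21)→5·(21−1)≡22=w; s(18)→5·(18−1)≡7=h; h(7)→5·(7−1)≡4=e; h(7)→5·(7−1)≡4=e; y(24)→5·(24−1)≡11=l (all mod 26).

wheel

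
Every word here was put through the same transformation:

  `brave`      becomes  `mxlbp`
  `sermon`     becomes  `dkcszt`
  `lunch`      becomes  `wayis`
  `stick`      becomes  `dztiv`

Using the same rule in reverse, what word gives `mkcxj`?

It's a Vigenère-style cipher with numeric key [11,6]: position i shifts by key[i mod 2].
Undoing it on mkcxj: m−11=b, k−6=e, c−11=r, x−6=r, j−11=y.

berry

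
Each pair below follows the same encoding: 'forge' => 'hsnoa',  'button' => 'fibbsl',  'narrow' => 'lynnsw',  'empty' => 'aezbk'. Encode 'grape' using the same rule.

f(5)→h(7) and o(14)→s(18) fit y≡7x+24 (mod 26); the inverse of 7 mod 26 is 15. This is an affine cipher: with a=0,…,z=25, each position x becomes (7x+24) mod 26.
On grape: g(6)→7·6+24≡14=o; r(17)→7·17+24≡13=n; a(0)→7·0+24≡24=y; p(15)→7·15+24≡25=z; e(4)→7·4+24≡0=a (all mod 26).

onyza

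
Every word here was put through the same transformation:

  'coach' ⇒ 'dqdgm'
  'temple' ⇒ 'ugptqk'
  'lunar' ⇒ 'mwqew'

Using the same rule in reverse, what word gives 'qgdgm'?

Each letter shifts forward by (position + 1), i.e. 1, 2, 3, … — the shift grows by one for each successive letter.
Undoing it on qgdgm: q−1=p, g−2=e, d−3=a, g−4=c, m−5=h.

peach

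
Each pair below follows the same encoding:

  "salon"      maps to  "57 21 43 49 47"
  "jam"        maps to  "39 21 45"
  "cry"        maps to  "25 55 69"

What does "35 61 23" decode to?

With a=1..z=26, the number is 2·pos + 19.
Decoding 35 61 23: 35→(35−19)÷2=8=h, 61→(61−19)÷2=21=u, 23→(23−19)÷2=2=b.

hub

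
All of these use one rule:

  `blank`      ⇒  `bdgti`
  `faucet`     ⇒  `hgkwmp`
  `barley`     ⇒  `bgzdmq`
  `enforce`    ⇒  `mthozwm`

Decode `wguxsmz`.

cashier

b(1)→b(1) and l(11)→d(3) fit y≡21x+6 (mod 26); the inverse of 21 mod 26 is 5. This is an affine cipher: with a=0,…,z=25, each position x becomes (21x+6) mod 26.
Undoing it on wguxsmz: w(22)→5·(22−6)≡2=c; g(6)→5·(6−6)≡0=a; u(20)→5·(20−6)≡18=s; x(23)→5·(23−6)≡7=h; s(18)→5·(18−6)≡8=i; m(12)→5·(12−6)≡4=e; z(25)→5·(25−6)≡17=r (all mod 26).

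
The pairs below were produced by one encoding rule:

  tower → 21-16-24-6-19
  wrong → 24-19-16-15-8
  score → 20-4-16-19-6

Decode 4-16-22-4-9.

couch

t is letter #20 and maps to 21: an offset of 1. The number is (letter's place in the alphabet, a=1) + 1.
Undoing it on 4-16-22-4-9: 4→(4−1)÷1=3=c, 16→(16−1)÷1=15=o, 22→(22−1)÷1=21=u, 4→(4−1)÷1=3=c, 9→(9−1)÷1=8=h.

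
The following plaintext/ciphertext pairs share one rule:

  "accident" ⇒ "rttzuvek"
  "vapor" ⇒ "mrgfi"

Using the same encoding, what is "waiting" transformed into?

nrzkzex

This is a Caesar cipher with shift 17.
On waiting: w+17=n, a+17=r, i+17=z, t+17=k, i+17=z, n+17=e, g+17=x.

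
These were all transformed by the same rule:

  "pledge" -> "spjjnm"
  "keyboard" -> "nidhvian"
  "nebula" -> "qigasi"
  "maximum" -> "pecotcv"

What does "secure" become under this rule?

Letter i (0-indexed) is shifted by i+3, so successive shifts are 3, 4, 5, ….
Applying it to secure: s+3=v, e+4=i, c+5=h, u+6=a, r+7=y, e+8=m.

vihaym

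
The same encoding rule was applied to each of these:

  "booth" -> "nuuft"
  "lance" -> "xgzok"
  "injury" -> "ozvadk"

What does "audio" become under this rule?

The shift depends on letter class: consonant b→n is +12, but vowel o→u is +6. Two shifts are in play — +6 for a/e/i/o/u, +12 for every other letter.
On audio: a(vowel)+6=g, u(vowel)+6=a, d(cons)+12=p, i(vowel)+6=o, o(vowel)+6=u.

gapou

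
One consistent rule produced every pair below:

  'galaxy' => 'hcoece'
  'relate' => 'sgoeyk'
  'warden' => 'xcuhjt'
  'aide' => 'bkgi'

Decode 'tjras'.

In galaxy: g→h is +1, a→c is +2, l→o is +3, a→e is +4 — the shift increases by 1 each position. The shift increases by 1 at each position, starting from +1: 1, 2, 3, ….
Decoding tjras: t−1=s, j−2=h, r−3=o, a−4=w, s−5=n.

shown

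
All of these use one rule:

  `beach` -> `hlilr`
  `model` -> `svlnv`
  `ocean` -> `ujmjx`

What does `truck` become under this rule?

In beach: b→h is +6, e→l is +7, a→i is +8, c→l is +9 — the shift increases by 1 each position. Each letter shifts forward by (position + 6), i.e. 6, 7, 8, … — the shift grows by one for each successive letter.
For truck: t+6=z, r+7=y, u+8=c, c+9=l, k+10=u.

zyclu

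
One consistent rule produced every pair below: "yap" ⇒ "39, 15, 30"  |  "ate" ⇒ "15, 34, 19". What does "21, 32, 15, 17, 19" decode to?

grace

y is letter #25 and maps to 39: an offset of 14. Each letter is replaced by its alphabet position (a=1..z=26) + 14.
Reversing it on 21, 32, 15, 17, 19: 21→(21−14)÷1=7=g, 32→(32−14)÷1=18=r, 15→(15−14)÷1=1=a, 17→(17−14)÷1=3=c, 19→(19−14)÷1=5=e.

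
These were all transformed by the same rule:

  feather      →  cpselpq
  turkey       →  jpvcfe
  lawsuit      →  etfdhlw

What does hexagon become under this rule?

The output letters match the input read backwards, each shifted +11: feather reversed is rehtaef. Read the word backwards and shift each letter +11.
Applying it to hexagon: reverse → nogaxeh; then shift: n+11=y, o+11=z, g+11=r, a+11=l, x+11=i, e+11=p, h+11=s.

yzrlips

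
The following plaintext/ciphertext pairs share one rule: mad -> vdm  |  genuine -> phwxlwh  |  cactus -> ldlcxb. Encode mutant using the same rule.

The shift depends on letter class: consonant m→v is +9, but vowel a→d is +3. Vowels shift forward by 3 and consonants shift forward by 9.
Applying it to mutant: m(cons)+9=v, u(vowel)+3=x, t(cons)+9=c, a(vowel)+3=d, n(cons)+9=w, t(cons)+9=c.

vxcdwc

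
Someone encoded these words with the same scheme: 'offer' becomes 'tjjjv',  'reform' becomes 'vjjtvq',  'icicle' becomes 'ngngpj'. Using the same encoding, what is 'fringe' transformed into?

jvnrkj

Two shifts are in play — +5 for a/e/i/o/u, +4 for every other letter.
Applying it to fringe: f(cons)+4=j, r(cons)+4=v, i(vowel)+5=n, n(cons)+4=r, g(cons)+4=k, e(vowel)+5=j.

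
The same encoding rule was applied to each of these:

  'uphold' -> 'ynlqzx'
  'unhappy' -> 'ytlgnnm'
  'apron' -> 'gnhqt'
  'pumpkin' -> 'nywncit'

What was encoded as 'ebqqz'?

stool

u(20)→y(24) and p(15)→n(13) fit y≡23x+6 (mod 26); the inverse of 23 mod 26 is 17. Treating letters as 0–25, the rule is x ↦ 23x + 6 (mod 26).
Undoing it on ebqqz: e(4)→17·(4−6)≡18=s; b(1)→17·(1−6)≡19=t; q(16)→17·(16−6)≡14=o; q(16)→17·(16−6)≡14=o; z(25)→17·(25−6)≡11=l (all mod 26).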